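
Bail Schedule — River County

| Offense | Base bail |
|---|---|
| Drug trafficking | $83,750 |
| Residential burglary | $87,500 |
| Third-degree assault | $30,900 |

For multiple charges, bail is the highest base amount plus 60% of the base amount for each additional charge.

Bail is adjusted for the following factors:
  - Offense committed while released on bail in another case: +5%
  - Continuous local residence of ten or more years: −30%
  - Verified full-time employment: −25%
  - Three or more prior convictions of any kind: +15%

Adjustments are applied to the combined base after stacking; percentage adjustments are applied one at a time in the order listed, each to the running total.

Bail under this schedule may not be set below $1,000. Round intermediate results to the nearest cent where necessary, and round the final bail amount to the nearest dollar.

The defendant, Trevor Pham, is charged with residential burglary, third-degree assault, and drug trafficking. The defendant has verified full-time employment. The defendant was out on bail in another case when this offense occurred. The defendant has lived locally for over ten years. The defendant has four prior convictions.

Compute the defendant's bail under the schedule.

Base amounts from the schedule: residential burglary $87,500; third-degree assault $30,900; drug trafficking $83,750.
Stacking rule: highest base plus 60% of each additional charge. Highest is residential burglary at $87,500. Additional: $30,900 × 60% = $18,540; $83,750 × 60% = $50,250. Combined base = $87,500 + $68,790 = $156,290.
Offense committed while released on bail in another case (+5%): $156,290 × 1.05 = $164,104.50.
Continuous local residence of ten or more years (−30%): $164,104.50 × 0.7 = $114,873.15.
Verified full-time employment (−25%): $114,873.15 × 0.75 = $86,154.86.
Three or more prior convictions of any kind (+15%): $86,154.86 × 1.15 = $99,078.09.
$99,078.09 is at or above the $1,000 minimum.
Rounded to the nearest dollar: $99,078.

$99,078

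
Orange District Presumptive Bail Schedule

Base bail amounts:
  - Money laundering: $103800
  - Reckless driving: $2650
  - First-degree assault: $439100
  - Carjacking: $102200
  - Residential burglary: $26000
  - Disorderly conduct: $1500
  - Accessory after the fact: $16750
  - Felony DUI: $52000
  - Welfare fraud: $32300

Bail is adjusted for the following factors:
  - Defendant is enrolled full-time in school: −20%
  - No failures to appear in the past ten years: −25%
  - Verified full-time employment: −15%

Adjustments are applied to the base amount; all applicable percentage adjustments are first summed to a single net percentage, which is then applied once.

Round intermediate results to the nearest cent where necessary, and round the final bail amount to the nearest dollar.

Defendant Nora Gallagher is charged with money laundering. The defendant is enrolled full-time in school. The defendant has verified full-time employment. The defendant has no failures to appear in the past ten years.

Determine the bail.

Base amounts from the schedule: money laundering $103800.
Single charge. Combined base = $103800.
Net percentage adjustment: −20% −25% −15% = −60%. $103800 × 0.4 = $41520.

$41520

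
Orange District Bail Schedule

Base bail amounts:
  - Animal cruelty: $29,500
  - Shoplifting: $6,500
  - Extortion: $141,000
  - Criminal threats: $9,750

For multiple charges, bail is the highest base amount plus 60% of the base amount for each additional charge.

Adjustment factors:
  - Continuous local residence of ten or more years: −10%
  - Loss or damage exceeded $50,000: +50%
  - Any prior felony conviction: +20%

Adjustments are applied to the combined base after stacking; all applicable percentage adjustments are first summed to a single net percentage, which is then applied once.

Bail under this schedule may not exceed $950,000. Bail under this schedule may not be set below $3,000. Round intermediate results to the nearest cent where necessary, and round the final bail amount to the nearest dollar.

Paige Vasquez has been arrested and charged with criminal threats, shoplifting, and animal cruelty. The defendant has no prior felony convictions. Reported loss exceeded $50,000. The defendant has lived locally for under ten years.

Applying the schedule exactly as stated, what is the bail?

Base amounts from the schedule: criminal threats $9,750; shoplifting $6,500; animal cruelty $29,500.
Stacking rule: highest base plus 60% of each additional charge. Highest is animal cruelty at $29,500. Additional: $9,750 × 60% = $5,850; $6,500 × 60% = $3,900. Combined base = $29,500 + $9,750 = $39,250.
Loss or damage exceeded $50,000 (+50%): $39,250 × 1.5 = $58,875.
$58,875 is within the $950,000 maximum.
$58,875 is at or above the $3,000 minimum.

$58,875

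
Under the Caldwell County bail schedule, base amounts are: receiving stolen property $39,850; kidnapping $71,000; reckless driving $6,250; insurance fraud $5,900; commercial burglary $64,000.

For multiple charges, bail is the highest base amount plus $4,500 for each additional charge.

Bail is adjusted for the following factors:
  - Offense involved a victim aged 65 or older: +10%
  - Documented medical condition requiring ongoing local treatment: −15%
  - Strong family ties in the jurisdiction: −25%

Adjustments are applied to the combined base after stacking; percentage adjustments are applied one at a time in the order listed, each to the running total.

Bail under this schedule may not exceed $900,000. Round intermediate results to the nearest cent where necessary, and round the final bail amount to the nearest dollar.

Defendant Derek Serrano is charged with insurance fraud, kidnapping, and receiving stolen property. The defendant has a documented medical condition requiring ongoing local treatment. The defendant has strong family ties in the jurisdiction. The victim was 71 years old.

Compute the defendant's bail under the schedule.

$56,100

Base amounts from the schedule: insurance fraud $5,900; kidnapping $71,000; receiving stolen property $39,850.
Stacking rule: highest base plus $4,500 per additional charge. Highest is kidnapping at $71,000; 2 additional charges → +$9,000. Combined base = $80,000.
Offense involved a victim aged 65 or older (+10%): $80,000 × 1.1 = $88,000.
Documented medical condition requiring ongoing local treatment (−15%): $88,000 × 0.85 = $74,800.
Strong family ties in the jurisdiction (−25%): $74,800 × 0.75 = $56,100.
$56,100 is within the $900,000 maximum.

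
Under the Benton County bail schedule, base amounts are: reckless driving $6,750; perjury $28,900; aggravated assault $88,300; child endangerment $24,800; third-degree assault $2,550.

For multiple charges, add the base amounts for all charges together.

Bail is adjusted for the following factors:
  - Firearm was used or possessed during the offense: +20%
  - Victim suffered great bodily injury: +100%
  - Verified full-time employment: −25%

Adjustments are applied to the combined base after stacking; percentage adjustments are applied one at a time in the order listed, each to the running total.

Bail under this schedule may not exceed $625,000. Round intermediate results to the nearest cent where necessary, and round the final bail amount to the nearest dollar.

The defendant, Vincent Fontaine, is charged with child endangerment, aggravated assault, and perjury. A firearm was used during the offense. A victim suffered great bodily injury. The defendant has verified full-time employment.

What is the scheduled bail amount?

Base amounts from the schedule: child endangerment $24,800; aggravated assault $88,300; perjury $28,900.
Stacking rule: sum of all bases. $24,800 + $88,300 + $28,900 = $142,000.
Firearm was used or possessed during the offense (+20%): $142,000 × 1.2 = $170,400.
Victim suffered great bodily injury (+100%): $170,400 × 2 = $340,800.
Verified full-time employment (−25%): $340,800 × 0.75 = $255,600.
$255,600 is within the $625,000 maximum.

$255,600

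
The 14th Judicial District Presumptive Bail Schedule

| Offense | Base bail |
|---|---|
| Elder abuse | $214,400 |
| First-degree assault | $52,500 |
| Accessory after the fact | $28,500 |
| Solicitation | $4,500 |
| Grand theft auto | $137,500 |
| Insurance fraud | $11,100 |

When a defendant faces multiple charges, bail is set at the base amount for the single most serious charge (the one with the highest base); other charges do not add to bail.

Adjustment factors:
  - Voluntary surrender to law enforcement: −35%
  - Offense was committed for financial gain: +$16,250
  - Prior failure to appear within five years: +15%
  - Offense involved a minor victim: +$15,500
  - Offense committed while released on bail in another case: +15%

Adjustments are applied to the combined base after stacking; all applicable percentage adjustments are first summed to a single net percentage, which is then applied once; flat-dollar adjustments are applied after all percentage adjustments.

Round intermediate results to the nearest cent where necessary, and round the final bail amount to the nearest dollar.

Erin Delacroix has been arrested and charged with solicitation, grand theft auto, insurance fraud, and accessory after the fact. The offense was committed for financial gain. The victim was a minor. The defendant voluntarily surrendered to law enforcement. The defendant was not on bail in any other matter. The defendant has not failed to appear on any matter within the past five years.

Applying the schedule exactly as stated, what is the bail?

Base amounts from the schedule: solicitation $4,500; grand theft auto $137,500; insurance fraud $11,100; accessory after the fact $28,500.
Stacking rule: use the highest base only. Highest is grand theft auto at $137,500. Combined base = $137,500.
Voluntary surrender to law enforcement (−35%): $137,500 × 0.65 = $89,375.
Offense was committed for financial gain (+$16,250 flat): $89,375 + $16,250 = $105,625.
Offense involved a minor victim (+$15,500 flat): $105,625 + $15,500 = $121,125.

$121,125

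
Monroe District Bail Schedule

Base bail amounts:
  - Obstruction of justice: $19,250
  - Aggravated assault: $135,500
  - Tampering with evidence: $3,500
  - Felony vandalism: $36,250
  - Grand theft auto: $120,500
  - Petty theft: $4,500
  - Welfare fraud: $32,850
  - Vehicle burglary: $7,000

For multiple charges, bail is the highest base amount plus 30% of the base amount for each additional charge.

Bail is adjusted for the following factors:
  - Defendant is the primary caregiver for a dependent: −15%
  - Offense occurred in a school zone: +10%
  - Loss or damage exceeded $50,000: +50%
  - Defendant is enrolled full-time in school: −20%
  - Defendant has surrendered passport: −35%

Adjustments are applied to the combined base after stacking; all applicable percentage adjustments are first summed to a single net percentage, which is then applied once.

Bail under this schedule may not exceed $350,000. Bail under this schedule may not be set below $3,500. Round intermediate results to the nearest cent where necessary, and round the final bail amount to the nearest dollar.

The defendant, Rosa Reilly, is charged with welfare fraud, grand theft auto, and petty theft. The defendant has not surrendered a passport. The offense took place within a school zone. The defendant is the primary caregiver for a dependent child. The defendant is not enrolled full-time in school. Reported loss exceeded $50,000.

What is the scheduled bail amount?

$190,972

Base amounts from the schedule: welfare fraud $32,850; grand theft auto $120,500; petty theft $4,500.
Stacking rule: highest base plus 30% of each additional charge. Highest is grand theft auto at $120,500. Additional: $32,850 × 30% = $9,855; $4,500 × 30% = $1,350. Combined base = $120,500 + $11,205 = $131,705.
Net percentage adjustment: −15% +10% +50% = +45%. $131,705 × 1.45 = $190,972.25.
$190,972.25 is within the $350,000 maximum.
$190,972.25 is at or above the $3,500 minimum.
Rounded to the nearest dollar: $190,972.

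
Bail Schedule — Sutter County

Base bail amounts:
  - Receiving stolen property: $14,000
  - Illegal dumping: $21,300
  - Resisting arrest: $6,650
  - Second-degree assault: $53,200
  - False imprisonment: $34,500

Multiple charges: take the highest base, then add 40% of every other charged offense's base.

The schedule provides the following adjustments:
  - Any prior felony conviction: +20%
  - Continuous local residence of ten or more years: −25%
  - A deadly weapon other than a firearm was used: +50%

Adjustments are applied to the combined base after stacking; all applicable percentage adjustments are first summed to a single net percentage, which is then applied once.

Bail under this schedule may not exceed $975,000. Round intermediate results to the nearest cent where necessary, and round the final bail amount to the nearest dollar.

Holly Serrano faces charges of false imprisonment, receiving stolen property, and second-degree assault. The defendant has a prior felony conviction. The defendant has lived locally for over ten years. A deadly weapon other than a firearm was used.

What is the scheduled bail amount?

$105,270

Base amounts from the schedule: false imprisonment $34,500; receiving stolen property $14,000; second-degree assault $53,200.
Stacking rule: highest base plus 40% of each additional charge. Highest is second-degree assault at $53,200. Additional: $34,500 × 40% = $13,800; $14,000 × 40% = $5,600. Combined base = $53,200 + $19,400 = $72,600.
Net percentage adjustment: +20% −25% +50% = +45%. $72,600 × 1.45 = $105,270.
$105,270 is within the $975,000 maximum.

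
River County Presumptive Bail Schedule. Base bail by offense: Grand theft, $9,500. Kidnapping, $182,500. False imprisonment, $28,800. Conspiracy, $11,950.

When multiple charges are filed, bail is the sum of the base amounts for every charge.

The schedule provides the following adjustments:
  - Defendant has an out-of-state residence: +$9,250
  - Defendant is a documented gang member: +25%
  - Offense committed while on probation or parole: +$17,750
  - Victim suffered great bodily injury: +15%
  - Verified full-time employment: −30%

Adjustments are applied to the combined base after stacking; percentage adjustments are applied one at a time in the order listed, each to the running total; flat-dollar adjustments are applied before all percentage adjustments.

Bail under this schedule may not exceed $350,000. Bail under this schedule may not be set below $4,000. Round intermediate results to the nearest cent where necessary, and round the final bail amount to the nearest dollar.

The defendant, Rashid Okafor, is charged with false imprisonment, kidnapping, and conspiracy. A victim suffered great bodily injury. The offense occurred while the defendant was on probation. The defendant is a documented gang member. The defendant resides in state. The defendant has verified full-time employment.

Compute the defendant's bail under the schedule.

Base amounts from the schedule: false imprisonment $28,800; kidnapping $182,500; conspiracy $11,950.
Stacking rule: sum of all bases. $28,800 + $182,500 + $11,950 = $223,250.
Offense committed while on probation or parole (+$17,750 flat): $223,250 + $17,750 = $241,000.
Defendant is a documented gang member (+25%): $241,000 × 1.25 = $301,250.
Victim suffered great bodily injury (+15%): $301,250 × 1.15 = $346,437.50.
Verified full-time employment (−30%): $346,437.50 × 0.7 = $242,506.25.
$242,506.25 is within the $350,000 maximum.
$242,506.25 is at or above the $4,000 minimum.
Rounded to the nearest dollar: $242,506.

$242,506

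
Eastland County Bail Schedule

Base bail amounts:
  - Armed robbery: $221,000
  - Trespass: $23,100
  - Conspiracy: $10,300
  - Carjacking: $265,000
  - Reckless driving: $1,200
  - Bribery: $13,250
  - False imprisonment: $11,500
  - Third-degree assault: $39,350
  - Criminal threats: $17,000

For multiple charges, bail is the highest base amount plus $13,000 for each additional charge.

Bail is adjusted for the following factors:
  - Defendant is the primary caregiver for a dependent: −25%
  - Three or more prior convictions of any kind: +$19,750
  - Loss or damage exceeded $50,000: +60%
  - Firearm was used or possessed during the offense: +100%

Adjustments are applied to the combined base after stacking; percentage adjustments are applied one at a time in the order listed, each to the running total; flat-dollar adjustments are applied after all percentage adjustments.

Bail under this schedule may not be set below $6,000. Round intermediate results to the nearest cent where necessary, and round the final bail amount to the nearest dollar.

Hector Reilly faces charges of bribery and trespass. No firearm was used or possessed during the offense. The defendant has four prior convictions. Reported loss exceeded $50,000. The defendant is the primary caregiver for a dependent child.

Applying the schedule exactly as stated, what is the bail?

$63,070

Base amounts from the schedule: bribery $13,250; trespass $23,100.
Stacking rule: highest base plus $13,000 per additional charge. Highest is trespass at $23,100; 1 additional charge → +$13,000. Combined base = $36,100.
Defendant is the primary caregiver for a dependent (−25%): $36,100 × 0.75 = $27,075.
Loss or damage exceeded $50,000 (+60%): $27,075 × 1.6 = $43,320.
Three or more prior convictions of any kind (+$19,750 flat): $43,320 + $19,750 = $63,070.
$63,070 is at or above the $6,000 minimum.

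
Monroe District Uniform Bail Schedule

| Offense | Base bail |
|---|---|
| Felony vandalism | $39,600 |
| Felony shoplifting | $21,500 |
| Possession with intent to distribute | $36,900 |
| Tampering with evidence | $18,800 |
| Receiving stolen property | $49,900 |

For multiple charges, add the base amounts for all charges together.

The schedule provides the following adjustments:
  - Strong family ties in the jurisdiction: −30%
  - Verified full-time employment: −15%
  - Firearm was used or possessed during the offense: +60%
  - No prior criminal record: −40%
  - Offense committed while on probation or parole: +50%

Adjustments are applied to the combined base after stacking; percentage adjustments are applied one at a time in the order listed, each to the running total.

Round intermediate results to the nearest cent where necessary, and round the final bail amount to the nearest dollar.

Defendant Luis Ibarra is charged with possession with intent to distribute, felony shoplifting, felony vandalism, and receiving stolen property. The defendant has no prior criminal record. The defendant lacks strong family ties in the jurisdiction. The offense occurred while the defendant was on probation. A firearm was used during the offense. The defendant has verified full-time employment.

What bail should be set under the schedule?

$181,030

Base amounts from the schedule: possession with intent to distribute $36,900; felony shoplifting $21,500; felony vandalism $39,600; receiving stolen property $49,900.
Stacking rule: sum of all bases. $36,900 + $21,500 + $39,600 + $49,900 = $147,900.
Verified full-time employment (−15%): $147,900 × 0.85 = $125,715.
Firearm was used or possessed during the offense (+60%): $125,715 × 1.6 = $201,144.
No prior criminal record (−40%): $201,144 × 0.6 = $120,686.40.
Offense committed while on probation or parole (+50%): $120,686.40 × 1.5 = $181,029.60.
Rounded to the nearest dollar: $181,030.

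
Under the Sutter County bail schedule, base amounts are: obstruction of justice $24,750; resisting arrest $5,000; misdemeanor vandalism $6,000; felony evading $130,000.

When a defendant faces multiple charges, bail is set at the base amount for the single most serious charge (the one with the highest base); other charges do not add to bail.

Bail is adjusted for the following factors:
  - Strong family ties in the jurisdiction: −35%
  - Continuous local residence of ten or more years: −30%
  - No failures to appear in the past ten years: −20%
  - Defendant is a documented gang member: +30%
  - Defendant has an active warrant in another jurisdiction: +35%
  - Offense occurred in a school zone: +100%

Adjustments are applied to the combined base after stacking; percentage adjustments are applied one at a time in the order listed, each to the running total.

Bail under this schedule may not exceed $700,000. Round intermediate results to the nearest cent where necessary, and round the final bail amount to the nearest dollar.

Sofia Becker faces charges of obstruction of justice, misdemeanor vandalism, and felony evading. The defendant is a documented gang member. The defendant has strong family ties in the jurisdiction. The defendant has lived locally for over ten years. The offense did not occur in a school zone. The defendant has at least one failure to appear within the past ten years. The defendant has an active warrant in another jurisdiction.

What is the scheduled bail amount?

$103,808

Base amounts from the schedule: obstruction of justice $24,750; misdemeanor vandalism $6,000; felony evading $130,000.
Stacking rule: use the highest base only. Highest is felony evading at $130,000. Combined base = $130,000.
Strong family ties in the jurisdiction (−35%): $130,000 × 0.65 = $84,500.
Continuous local residence of ten or more years (−30%): $84,500 × 0.7 = $59,150.
Defendant is a documented gang member (+30%): $59,150 × 1.3 = $76,895.
Defendant has an active warrant in another jurisdiction (+35%): $76,895 × 1.35 = $103,808.25.
$103,808.25 is within the $700,000 maximum.
Rounded to the nearest dollar: $103,808.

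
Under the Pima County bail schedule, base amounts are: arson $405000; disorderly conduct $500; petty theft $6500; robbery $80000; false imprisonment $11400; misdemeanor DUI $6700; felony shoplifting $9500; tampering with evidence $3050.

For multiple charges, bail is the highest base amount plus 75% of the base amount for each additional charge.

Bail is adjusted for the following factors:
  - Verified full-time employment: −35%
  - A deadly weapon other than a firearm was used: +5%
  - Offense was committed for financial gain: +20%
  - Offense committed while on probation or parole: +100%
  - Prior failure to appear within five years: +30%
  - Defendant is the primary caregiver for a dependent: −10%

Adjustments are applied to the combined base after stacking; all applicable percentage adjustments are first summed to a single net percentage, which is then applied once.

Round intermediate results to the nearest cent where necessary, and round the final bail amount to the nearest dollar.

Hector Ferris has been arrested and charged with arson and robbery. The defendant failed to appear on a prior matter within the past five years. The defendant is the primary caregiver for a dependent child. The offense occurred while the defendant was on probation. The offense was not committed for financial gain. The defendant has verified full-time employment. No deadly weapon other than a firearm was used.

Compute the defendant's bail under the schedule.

Base amounts from the schedule: arson $405000; robbery $80000.
Stacking rule: highest base plus 75% of each additional charge. Highest is arson at $405000. Additional: $80000 × 75% = $60000. Combined base = $405000 + $60000 = $465000.
Net percentage adjustment: −35% +100% +30% −10% = +85%. $465000 × 1.85 = $860250.

$860250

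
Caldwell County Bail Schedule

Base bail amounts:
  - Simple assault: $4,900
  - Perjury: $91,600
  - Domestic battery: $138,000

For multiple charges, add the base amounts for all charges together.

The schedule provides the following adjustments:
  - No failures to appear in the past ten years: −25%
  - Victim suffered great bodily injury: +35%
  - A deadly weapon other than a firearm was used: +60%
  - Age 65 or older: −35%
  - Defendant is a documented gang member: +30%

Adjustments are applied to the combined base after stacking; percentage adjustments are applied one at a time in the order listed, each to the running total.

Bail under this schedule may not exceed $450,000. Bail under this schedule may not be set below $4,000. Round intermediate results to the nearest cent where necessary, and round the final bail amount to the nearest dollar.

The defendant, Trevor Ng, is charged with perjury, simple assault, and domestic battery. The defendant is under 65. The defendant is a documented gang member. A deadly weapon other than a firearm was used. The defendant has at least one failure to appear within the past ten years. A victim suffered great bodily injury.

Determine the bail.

$450,000

Base amounts from the schedule: perjury $91,600; simple assault $4,900; domestic battery $138,000.
Stacking rule: sum of all bases. $91,600 + $4,900 + $138,000 = $234,500.
Victim suffered great bodily injury (+35%): $234,500 × 1.35 = $316,575.
A deadly weapon other than a firearm was used (+60%): $316,575 × 1.6 = $506,520.
Defendant is a documented gang member (+30%): $506,520 × 1.3 = $658,476.
Result $658,476 exceeds the maximum of $450,000; bail is capped at $450,000.
$450,000 is at or above the $4,000 minimum.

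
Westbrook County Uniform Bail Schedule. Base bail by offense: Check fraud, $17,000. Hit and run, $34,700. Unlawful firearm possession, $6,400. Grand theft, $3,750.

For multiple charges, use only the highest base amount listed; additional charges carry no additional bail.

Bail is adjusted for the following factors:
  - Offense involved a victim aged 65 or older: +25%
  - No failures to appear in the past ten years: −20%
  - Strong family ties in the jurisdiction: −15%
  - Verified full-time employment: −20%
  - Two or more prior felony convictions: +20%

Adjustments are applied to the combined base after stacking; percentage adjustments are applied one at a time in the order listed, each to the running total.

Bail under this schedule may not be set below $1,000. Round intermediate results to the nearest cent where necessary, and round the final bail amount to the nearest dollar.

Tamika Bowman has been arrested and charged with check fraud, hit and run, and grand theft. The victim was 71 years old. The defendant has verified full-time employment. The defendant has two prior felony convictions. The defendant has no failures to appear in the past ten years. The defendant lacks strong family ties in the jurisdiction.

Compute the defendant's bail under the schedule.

Base amounts from the schedule: check fraud $17,000; hit and run $34,700; grand theft $3,750.
Stacking rule: use the highest base only. Highest is hit and run at $34,700. Combined base = $34,700.
Offense involved a victim aged 65 or older (+25%): $34,700 × 1.25 = $43,375.
No failures to appear in the past ten years (−20%): $43,375 × 0.8 = $34,700.
Verified full-time employment (−20%): $34,700 × 0.8 = $27,760.
Two or more prior felony convictions (+20%): $27,760 × 1.2 = $33,312.
$33,312 is at or above the $1,000 minimum.

$33,312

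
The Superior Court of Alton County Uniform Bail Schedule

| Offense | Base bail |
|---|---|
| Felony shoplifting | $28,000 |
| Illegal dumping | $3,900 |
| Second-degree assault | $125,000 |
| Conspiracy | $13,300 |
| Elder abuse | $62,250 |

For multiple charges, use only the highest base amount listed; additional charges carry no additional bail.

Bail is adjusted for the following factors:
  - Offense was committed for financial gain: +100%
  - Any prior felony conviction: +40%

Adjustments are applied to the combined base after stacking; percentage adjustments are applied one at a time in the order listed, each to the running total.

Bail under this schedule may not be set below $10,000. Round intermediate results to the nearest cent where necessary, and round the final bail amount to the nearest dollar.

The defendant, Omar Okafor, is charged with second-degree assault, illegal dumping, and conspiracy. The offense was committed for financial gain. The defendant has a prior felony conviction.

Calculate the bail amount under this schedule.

$350,000

Base amounts from the schedule: second-degree assault $125,000; illegal dumping $3,900; conspiracy $13,300.
Stacking rule: use the highest base only. Highest is second-degree assault at $125,000. Combined base = $125,000.
Offense was committed for financial gain (+100%): $125,000 × 2 = $250,000.
Any prior felony conviction (+40%): $250,000 × 1.4 = $350,000.
$350,000 is at or above the $10,000 minimum.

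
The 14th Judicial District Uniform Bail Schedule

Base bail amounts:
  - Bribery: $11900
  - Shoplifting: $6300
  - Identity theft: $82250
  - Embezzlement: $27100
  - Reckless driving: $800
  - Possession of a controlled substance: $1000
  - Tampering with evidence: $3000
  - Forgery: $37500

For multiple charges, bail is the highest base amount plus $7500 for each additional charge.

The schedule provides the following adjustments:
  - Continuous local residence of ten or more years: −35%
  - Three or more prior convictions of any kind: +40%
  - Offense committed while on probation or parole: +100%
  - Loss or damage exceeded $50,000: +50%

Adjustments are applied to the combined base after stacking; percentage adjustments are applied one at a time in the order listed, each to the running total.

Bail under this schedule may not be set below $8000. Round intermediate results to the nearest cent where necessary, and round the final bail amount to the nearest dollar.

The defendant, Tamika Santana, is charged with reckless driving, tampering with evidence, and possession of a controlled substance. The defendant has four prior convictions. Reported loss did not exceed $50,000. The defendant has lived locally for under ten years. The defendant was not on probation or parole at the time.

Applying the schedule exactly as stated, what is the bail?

Base amounts from the schedule: reckless driving $800; tampering with evidence $3000; possession of a controlled substance $1000.
Stacking rule: highest base plus $7500 per additional charge. Highest is tampering with evidence at $3000; 2 additional charges → +$15000. Combined base = $18000.
Three or more prior convictions of any kind (+40%): $18000 × 1.4 = $25200.
$25200 is at or above the $8000 minimum.

$25200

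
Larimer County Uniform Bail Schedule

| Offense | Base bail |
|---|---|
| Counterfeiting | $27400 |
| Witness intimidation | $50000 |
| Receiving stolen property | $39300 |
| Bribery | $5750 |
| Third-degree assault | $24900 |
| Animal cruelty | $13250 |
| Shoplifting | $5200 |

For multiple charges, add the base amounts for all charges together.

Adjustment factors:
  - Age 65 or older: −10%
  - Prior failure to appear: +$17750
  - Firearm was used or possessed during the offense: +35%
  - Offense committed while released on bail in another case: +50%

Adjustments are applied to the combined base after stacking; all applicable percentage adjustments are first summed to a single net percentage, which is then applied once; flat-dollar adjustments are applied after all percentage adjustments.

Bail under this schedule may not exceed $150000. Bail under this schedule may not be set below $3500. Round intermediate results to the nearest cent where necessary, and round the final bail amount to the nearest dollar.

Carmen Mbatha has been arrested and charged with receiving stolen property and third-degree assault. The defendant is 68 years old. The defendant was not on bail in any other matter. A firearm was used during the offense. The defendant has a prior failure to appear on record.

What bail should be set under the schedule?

$98000

Base amounts from the schedule: receiving stolen property $39300; third-degree assault $24900.
Stacking rule: sum of all bases. $39300 + $24900 = $64200.
Net percentage adjustment: −10% +35% = +25%. $64200 × 1.25 = $80250.
Prior failure to appear (+$17750 flat): $80250 + $17750 = $98000.
$98000 is within the $150000 maximum.
$98000 is at or above the $3500 minimum.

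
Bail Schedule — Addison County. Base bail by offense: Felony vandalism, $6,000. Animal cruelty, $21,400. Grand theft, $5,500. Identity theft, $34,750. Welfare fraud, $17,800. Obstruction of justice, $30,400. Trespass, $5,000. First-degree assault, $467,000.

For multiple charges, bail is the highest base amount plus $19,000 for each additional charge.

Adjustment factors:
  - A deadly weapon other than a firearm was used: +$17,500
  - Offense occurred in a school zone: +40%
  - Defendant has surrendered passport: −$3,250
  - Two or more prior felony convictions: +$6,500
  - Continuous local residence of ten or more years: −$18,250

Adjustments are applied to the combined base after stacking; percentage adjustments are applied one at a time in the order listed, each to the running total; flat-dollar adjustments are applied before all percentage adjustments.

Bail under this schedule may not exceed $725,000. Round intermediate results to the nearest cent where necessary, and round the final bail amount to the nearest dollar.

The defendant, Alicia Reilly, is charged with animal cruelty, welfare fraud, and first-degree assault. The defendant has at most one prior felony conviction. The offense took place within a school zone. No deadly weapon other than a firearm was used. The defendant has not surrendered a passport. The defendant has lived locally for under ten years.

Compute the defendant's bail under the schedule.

Base amounts from the schedule: animal cruelty $21,400; welfare fraud $17,800; first-degree assault $467,000.
Stacking rule: highest base plus $19,000 per additional charge. Highest is first-degree assault at $467,000; 2 additional charges → +$38,000. Combined base = $505,000.
Offense occurred in a school zone (+40%): $505,000 × 1.4 = $707,000.
$707,000 is within the $725,000 maximum.

$707,000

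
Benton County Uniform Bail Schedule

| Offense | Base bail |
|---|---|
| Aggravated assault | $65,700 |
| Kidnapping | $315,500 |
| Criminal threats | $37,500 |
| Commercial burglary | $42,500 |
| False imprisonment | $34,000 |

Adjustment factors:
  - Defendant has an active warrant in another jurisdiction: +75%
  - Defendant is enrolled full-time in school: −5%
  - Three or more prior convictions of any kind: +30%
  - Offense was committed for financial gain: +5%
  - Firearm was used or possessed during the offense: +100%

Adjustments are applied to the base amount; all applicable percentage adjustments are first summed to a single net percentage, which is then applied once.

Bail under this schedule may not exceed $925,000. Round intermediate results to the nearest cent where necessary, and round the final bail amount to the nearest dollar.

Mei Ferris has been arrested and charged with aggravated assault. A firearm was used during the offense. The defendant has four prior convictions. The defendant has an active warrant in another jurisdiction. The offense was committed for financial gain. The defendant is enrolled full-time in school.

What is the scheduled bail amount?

$200,385

Base amounts from the schedule: aggravated assault $65,700.
Single charge. Combined base = $65,700.
Net percentage adjustment: +75% −5% +30% +5% +100% = +205%. $65,700 × 3.05 = $200,385.
$200,385 is within the $925,000 maximum.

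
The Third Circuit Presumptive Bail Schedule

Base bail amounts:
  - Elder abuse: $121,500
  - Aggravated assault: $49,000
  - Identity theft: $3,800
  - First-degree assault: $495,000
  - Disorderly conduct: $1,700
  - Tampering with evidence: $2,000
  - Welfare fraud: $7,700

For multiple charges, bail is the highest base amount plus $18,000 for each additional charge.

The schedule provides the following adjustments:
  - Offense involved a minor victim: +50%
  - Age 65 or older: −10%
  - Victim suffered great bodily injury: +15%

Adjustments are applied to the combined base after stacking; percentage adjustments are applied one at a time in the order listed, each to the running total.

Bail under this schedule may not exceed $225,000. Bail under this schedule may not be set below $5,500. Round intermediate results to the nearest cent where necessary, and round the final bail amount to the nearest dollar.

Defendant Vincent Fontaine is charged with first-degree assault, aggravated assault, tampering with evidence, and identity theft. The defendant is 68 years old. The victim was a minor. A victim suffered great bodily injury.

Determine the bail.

Base amounts from the schedule: first-degree assault $495,000; aggravated assault $49,000; tampering with evidence $2,000; identity theft $3,800.
Stacking rule: highest base plus $18,000 per additional charge. Highest is first-degree assault at $495,000; 3 additional charges → +$54,000. Combined base = $549,000.
Offense involved a minor victim (+50%): $549,000 × 1.5 = $823,500.
Age 65 or older (−10%): $823,500 × 0.9 = $741,150.
Victim suffered great bodily injury (+15%): $741,150 × 1.15 = $852,322.50.
Result $852,322.50 exceeds the maximum of $225,000; bail is capped at $225,000.
$225,000 is at or above the $5,500 minimum.

$225,000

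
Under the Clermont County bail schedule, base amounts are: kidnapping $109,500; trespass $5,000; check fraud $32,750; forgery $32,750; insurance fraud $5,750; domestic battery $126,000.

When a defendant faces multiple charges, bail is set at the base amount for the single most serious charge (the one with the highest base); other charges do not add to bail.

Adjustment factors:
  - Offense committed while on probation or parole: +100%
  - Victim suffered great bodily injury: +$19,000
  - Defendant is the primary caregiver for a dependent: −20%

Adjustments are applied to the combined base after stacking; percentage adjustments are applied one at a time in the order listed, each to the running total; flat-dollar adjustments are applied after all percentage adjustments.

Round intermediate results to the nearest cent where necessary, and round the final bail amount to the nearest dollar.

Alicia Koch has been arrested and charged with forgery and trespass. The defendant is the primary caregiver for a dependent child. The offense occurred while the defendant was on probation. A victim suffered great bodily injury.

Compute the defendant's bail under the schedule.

Base amounts from the schedule: forgery $32,750; trespass $5,000.
Stacking rule: use the highest base only. Highest is forgery at $32,750. Combined base = $32,750.
Offense committed while on probation or parole (+100%): $32,750 × 2 = $65,500.
Defendant is the primary caregiver for a dependent (−20%): $65,500 × 0.8 = $52,400.
Victim suffered great bodily injury (+$19,000 flat): $52,400 + $19,000 = $71,400.

$71,400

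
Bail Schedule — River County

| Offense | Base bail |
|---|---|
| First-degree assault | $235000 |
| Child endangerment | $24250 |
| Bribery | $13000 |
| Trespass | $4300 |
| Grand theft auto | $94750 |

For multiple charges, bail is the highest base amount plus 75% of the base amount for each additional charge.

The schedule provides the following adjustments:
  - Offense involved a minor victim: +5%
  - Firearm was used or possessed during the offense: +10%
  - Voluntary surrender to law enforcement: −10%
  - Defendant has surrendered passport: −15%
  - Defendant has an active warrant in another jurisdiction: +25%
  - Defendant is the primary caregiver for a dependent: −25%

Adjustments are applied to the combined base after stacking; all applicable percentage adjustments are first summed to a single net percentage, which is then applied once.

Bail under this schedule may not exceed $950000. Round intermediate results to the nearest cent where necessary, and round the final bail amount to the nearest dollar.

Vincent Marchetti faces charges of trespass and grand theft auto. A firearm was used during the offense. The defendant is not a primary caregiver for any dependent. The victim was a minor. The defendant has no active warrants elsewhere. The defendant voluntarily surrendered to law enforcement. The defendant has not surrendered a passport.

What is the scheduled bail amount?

Base amounts from the schedule: trespass $4300; grand theft auto $94750.
Stacking rule: highest base plus 75% of each additional charge. Highest is grand theft auto at $94750. Additional: $4300 × 75% = $3225. Combined base = $94750 + $3225 = $97975.
Net percentage adjustment: +5% +10% −10% = +5%. $97975 × 1.05 = $102873.75.
$102873.75 is within the $950000 maximum.
Rounded to the nearest dollar: $102874.

$102874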